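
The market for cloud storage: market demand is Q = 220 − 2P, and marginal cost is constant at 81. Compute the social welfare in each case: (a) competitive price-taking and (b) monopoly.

Inverting demand: P = 110 − 0.5Q.
Perfect competition: P = MC = 81, so 110 − 0.5Q = 81 and Q = 58.
CS = ½·(110 − 81)·58 = 841; PS = (81 − 81)·58 = 0; TS = 841.
Monopoly sets MR = MC: 110 − Q = 81 ⇒ Q = 29, P = 110 − 0.5·29 = 95.5.
CS = ½·(110 − 95.5)·29 = 210.25; PS = (95.5 − 81)·29 = 420.5; TS = 630.75.

Competition: TS = 841; Monopoly: TS = 630.75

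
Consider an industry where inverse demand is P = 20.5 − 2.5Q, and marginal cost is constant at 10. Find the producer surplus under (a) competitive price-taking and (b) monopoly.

Perfect competition: P = MC = 10, so 20.5 − 2.5Q = 10 and Q = 4.2.
PS = (10 − 10)·4.2 = 0.
A monopolist chooses Q where MR = MC. MR = 20.5 − 5Q; setting this equal to 10 gives Q = 2.1 and P = 15.25.
PS = (15.25 − 10)·2.1 = 11.025.

Competition: PS = 0; Monopoly: PS = 11.025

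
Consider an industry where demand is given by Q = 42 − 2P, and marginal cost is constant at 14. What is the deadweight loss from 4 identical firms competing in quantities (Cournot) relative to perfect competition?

DWL = 1.96

Inverting demand: P = 21 − 0.5Q.
Perfect competition: P = MC = 14, so 21 − 0.5Q = 14 and Q = 14.
In a 4-firm Cournot equilibrium, symmetry and the first-order condition give q = (21 − 14)/(2.5) = 2.8. So Q = 11.2 and P = 15.4.
DWL is the triangle between Q = 11.2 and Q = 14: ½·(14 − 11.2)·(15.4 − 14) = 1.96.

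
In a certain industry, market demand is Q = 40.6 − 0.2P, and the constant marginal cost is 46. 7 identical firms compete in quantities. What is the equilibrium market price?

P = 65.625

Inverting demand: P = 203 − 5Q.
In a 7-firm Cournot equilibrium, symmetry and the first-order condition give q = (203 − 46)/(40) = 3.925. So Q = 27.475 and P = 65.625.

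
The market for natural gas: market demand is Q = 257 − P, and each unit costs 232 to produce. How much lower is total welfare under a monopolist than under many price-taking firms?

Inverting demand: P = 257 − Q.
Competitive firms price at marginal cost: P = 232, giving Q = 25.
CS = ½·(257 − 232)·25 = 312.5; PS = (232 − 232)·25 = 0; TS = 312.5.
A monopolist chooses Q where MR = MC. MR = 257 − 2Q; setting this equal to 232 gives Q = 12.5 and P = 244.5.
CS = ½·(257 − 244.5)·12.5 = 78.125; PS = (244.5 − 232)·12.5 = 156.25; TS = 234.375.
Change in total welfare: 234.375 − 312.5 = −78.125.

TS falls by 78.125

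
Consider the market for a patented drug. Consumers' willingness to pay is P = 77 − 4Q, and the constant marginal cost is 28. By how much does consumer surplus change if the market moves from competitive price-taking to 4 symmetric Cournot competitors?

CS falls by 108.045

Under competition P = MC = 28, so Q = (77 − 28)/4 = 12.25.
CS = ½·(77 − 28)·12.25 = 300.125.
With 4 symmetric Cournot firms, each firm's FOC gives 77 − 20q = 28, so q = 2.45, Q = 4·2.45 = 9.8, and P = 37.8.
CS = ½·(77 − 37.8)·9.8 = 192.08.
Change in consumer surplus: 192.08 − 300.125 = −108.045.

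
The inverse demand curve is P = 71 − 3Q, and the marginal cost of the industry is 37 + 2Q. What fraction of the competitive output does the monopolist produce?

Q_m/Q_c = 0.625

The monopolist equates marginal revenue to marginal cost: 71 − 6Q = 37 + 2Q, so Q = 4.25. From demand, P = 58.25.
Under competition P = MC: 71 − 3Q = 37 + 2Q ⇒ Q = 6.8, P = 50.6.
Ratio Q_m/Q_c = 4.25/6.8 = 0.625.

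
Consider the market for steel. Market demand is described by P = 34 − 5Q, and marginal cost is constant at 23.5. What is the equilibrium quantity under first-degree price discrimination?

With perfect price discrimination, output is the efficient level Q = 2.1 (where demand meets MC), but every buyer pays their willingness to pay: CS = 0 and PS = total surplus.

Q = 2.1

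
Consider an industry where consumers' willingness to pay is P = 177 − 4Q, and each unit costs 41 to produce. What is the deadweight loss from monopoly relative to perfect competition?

Competitive firms price at marginal cost: P = 41, giving Q = 34.
The monopolist equates marginal revenue to marginal cost: 177 − 8Q = 41, so Q = 17. From demand, P = 109.
DWL is the triangle between Q = 17 and Q = 34: ½·(34 − 17)·(109 − 41) = 578.

DWL = 578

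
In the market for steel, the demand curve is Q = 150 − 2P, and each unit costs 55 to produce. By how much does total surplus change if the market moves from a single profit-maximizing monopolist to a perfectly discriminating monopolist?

TS rises by 100

Inverting demand: P = 75 − 0.5Q.
A monopolist chooses Q where MR = MC. MR = 75 − Q; setting this equal to 55 gives Q = 20 and P = 65.
CS = ½·(75 − 65)·20 = 100; PS = (65 − 55)·20 = 200; TS = 300.
With perfect price discrimination, output is the efficient level Q = 40 (where demand meets MC), but every buyer pays their willingness to pay: CS = 0 and PS = total surplus.
TS = 400 (equal to competitive TS).
Change in total surplus: 400 − 300 = 100.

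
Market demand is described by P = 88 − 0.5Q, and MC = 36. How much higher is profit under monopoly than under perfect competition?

Under competition P = MC = 36, so Q = (88 − 36)/0.5 = 104.
Profit = (36 − 36)·104 = 0.
The monopolist equates marginal revenue to marginal cost: 88 − Q = 36, so Q = 52. From demand, P = 62.
Profit = (62 − 36)·52 = 1352.
Change in profit: 1352 − 0 = 1352.

π rises by 1352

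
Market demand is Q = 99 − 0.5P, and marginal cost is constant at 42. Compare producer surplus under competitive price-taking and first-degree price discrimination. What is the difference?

Inverting demand: P = 198 − 2Q.
Perfect competition: P = MC = 42, so 198 − 2Q = 42 and Q = 78.
PS = (42 − 42)·78 = 0.
With perfect price discrimination, output is the efficient level Q = 78 (where demand meets MC), but every buyer pays their willingness to pay: CS = 0 and PS = total surplus.
PS = ½·(198 − 42)·78 = 6084.
Change in producer surplus: 6084 − 0 = 6084.

Producer surplus rises by 6084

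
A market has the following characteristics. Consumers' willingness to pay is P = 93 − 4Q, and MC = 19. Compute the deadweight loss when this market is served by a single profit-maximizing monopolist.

Competitive firms price at marginal cost: P = 19, giving Q = 18.5.
Monopoly sets MR = MC: 93 − 8Q = 19 ⇒ Q = 9.25, P = 93 − 4·9.25 = 56.
DWL is the triangle between Q = 9.25 and Q = 18.5: ½·(18.5 − 9.25)·(56 − 19) = 171.125.

DWL = 171.125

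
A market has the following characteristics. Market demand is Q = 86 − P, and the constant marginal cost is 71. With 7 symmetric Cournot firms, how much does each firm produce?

Inverting demand: P = 86 − Q.
In a 7-firm Cournot equilibrium, symmetry and the first-order condition give q = (86 − 71)/(8) = 1.875. So Q = 13.125 and P = 72.875.

q_i = 1.875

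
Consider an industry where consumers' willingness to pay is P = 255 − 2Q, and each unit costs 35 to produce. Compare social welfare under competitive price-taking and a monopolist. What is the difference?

Social welfare falls by 3025

Perfect competition: P = MC = 35, so 255 − 2Q = 35 and Q = 110.
CS = ½·(255 − 35)·110 = 12100; PS = (35 − 35)·110 = 0; TS = 12100.
Monopoly sets MR = MC: 255 − 4Q = 35 ⇒ Q = 55, P = 255 − 2·55 = 145.
CS = ½·(255 − 145)·55 = 3025; PS = (145 − 35)·55 = 6050; TS = 9075.
Change in social welfare: 9075 − 12100 = −3025.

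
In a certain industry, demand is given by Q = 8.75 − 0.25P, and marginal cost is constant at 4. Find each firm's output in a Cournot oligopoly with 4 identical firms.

q_i = 1.55

Inverting demand: P = 35 − 4Q.
In a 4-firm Cournot equilibrium, symmetry and the first-order condition give q = (35 − 4)/(20) = 1.55. So Q = 6.2 and P = 10.2.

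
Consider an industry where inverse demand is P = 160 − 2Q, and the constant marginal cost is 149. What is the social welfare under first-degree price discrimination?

Under first-degree price discrimination the firm charges each unit its demand price and produces up to where P = MC, i.e. Q = 5.5. Consumer surplus is zero; producer surplus equals total surplus.
TS = 30.25 (equal to competitive TS).

TS = 30.25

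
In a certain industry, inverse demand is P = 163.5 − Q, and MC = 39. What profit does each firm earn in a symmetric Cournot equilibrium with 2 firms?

π_i = 1722.25

With 2 symmetric Cournot firms, each firm's FOC gives 163.5 − 3q = 39, so q = 41.5, Q = 2·41.5 = 83, and P = 80.5.
Each firm's profit = (80.5 − 39)·41.5 = 1722.25.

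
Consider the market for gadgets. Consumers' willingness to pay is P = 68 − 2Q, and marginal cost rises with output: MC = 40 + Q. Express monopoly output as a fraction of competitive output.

Monopoly sets MR = MC: 68 − 4Q = 40 + Q ⇒ Q = 5.6, P = 68 − 2·5.6 = 56.8.
Competitive equilibrium sets price equal to marginal cost: 68 − 2Q = 40 + Q, so Q = 28/3 and P = 148/3.
Ratio Q_m/Q_c = 5.6/(28/3) = 0.6.

Q_m/Q_c = 0.6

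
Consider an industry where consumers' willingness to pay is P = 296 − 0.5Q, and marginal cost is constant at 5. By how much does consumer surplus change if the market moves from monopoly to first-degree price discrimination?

The monopolist equates marginal revenue to marginal cost: 296 − Q = 5, so Q = 291. From demand, P = 150.5.
CS = ½·(296 − 150.5)·291 = 21170.25.
A perfectly discriminating monopolist sells every unit with P(Q) ≥ MC(Q), so output equals the competitive quantity Q = 582. Each buyer pays their reservation price, so CS = 0 and the firm captures all surplus.
CS = 0.
Change in consumer surplus: 0 − 21170.25 = −21170.25.

Consumer surplus falls by 21170.25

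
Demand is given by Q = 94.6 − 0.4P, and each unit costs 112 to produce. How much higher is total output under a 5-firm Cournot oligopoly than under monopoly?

Inverting demand: P = 236.5 − 2.5Q.
Monopoly sets MR = MC: 236.5 − 5Q = 112 ⇒ Q = 24.9, P = 236.5 − 2.5·24.9 = 174.25.
Cournot with 5 identical firms: the symmetric best-response condition is 236.5 − 15q = 112. Each firm produces q = 8.3, total output Q = 41.5, price P = 132.75.
Change in total output: 41.5 − 24.9 = 16.6.

Q rises by 16.6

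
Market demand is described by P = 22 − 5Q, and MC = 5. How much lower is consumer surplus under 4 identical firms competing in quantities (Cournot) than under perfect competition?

Consumer surplus falls by 10.404

Competitive firms price at marginal cost: P = 5, giving Q = 3.4.
CS = ½·(22 − 5)·3.4 = 28.9.
In a 4-firm Cournot equilibrium, symmetry and the first-order condition give q = (22 − 5)/(25) = 0.68. So Q = 2.72 and P = 8.4.
CS = ½·(22 − 8.4)·2.72 = 18.496.
Change in consumer surplus: 18.496 − 28.9 = −10.404.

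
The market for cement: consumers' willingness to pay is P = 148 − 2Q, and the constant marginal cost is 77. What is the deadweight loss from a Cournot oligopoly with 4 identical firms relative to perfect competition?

DWL = 50.41

Perfect competition: P = MC = 77, so 148 − 2Q = 77 and Q = 35.5.
With 4 symmetric Cournot firms, each firm's FOC gives 148 − 10q = 77, so q = 7.1, Q = 4·7.1 = 28.4, and P = 91.2.
DWL is the triangle between Q = 28.4 and Q = 35.5: ½·(35.5 − 28.4)·(91.2 − 77) = 50.41.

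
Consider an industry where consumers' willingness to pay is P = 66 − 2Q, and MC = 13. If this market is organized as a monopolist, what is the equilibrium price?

The monopolist equates marginal revenue to marginal cost: 66 − 4Q = 13, so Q = 13.25. From demand, P = 39.5.

P = 39.5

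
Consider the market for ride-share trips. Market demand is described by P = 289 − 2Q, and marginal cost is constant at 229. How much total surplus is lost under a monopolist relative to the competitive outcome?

Competitive firms price at marginal cost: P = 229, giving Q = 30.
The monopolist equates marginal revenue to marginal cost: 289 − 4Q = 229, so Q = 15. From demand, P = 259.
DWL is the triangle between Q = 15 and Q = 30: ½·(30 − 15)·(259 − 229) = 225.

DWL = 225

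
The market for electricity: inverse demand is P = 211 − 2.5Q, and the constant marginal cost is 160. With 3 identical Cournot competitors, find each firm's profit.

π_i = 65.025

With 3 symmetric Cournot firms, each firm's FOC gives 211 − 10q = 160, so q = 5.1, Q = 3·5.1 = 15.3, and P = 172.75.
Each firm's profit = (172.75 − 160)·5.1 = 65.025.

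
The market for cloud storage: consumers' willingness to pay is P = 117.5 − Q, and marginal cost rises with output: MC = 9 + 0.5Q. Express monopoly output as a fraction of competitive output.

Monopoly sets MR = MC: 117.5 − 2Q = 9 + 0.5Q ⇒ Q = 43.4, P = 117.5 − 43.4 = 74.1.
Competitive equilibrium sets price equal to marginal cost: 117.5 − Q = 9 + 0.5Q, so Q = 217/3 and P = 271/6.
Ratio Q_m/Q_c = 43.4/(217/3) = 0.6.

Q_m/Q_c = 0.6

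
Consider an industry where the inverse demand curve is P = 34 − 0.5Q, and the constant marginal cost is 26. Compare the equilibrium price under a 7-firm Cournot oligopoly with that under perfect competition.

Cournot with 7 identical firms: the symmetric best-response condition is 34 − 4q = 26. Each firm produces q = 2, total output Q = 14, price P = 27.
Competitive firms price at marginal cost: P = 26, giving Q = 16.

Cournot: P = 27; Competition: P = 26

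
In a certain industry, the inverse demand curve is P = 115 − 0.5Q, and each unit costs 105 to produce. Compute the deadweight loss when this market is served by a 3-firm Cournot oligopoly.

Competitive firms price at marginal cost: P = 105, giving Q = 20.
With 3 symmetric Cournot firms, each firm's FOC gives 115 − 2q = 105, so q = 5, Q = 3·5 = 15, and P = 107.5.
DWL is the triangle between Q = 15 and Q = 20: ½·(20 − 15)·(107.5 − 105) = 6.25.

DWL = 6.25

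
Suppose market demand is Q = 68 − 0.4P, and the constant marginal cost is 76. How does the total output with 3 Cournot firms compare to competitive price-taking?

Inverting demand: P = 170 − 2.5Q.
Cournot with 3 identical firms: the symmetric best-response condition is 170 − 10q = 76. Each firm produces q = 9.4, total output Q = 28.2, price P = 99.5.
Perfect competition: P = MC = 76, so 170 − 2.5Q = 76 and Q = 37.6.

Cournot: Q = 28.2; Competition: Q = 37.6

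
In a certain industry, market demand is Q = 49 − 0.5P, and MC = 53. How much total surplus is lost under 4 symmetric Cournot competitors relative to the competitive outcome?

Inverting demand: P = 98 − 2Q.
Under competition P = MC = 53, so Q = (98 − 53)/2 = 22.5.
Cournot with 4 identical firms: the symmetric best-response condition is 98 − 10q = 53. Each firm produces q = 4.5, total output Q = 18, price P = 62.
DWL is the triangle between Q = 18 and Q = 22.5: ½·(22.5 − 18)·(62 − 53) = 20.25.

DWL = 20.25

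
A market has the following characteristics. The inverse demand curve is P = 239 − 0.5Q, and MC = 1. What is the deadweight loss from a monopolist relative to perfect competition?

DWL = 14161

Under competition P = MC = 1, so Q = (239 − 1)/0.5 = 476.
A monopolist chooses Q where MR = MC. MR = 239 − Q; setting this equal to 1 gives Q = 238 and P = 120.
DWL is the triangle between Q = 238 and Q = 476: ½·(476 − 238)·(120 − 1) = 14161.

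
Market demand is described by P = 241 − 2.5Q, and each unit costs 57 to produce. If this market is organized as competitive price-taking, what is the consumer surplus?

CS = 6771.2

Perfect competition: P = MC = 57, so 241 − 2.5Q = 57 and Q = 73.6.
CS = ½·(241 − 57)·73.6 = 6771.2.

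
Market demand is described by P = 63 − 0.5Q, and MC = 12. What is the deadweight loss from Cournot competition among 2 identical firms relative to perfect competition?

Competitive firms price at marginal cost: P = 12, giving Q = 102.
With 2 symmetric Cournot firms, each firm's FOC gives 63 − 1.5q = 12, so q = 34, Q = 2·34 = 68, and P = 29.
DWL is the triangle between Q = 68 and Q = 102: ½·(102 − 68)·(29 − 12) = 289.

DWL = 289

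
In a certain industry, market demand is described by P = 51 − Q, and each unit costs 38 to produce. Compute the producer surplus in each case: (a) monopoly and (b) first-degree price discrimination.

The monopolist equates marginal revenue to marginal cost: 51 − 2Q = 38, so Q = 6.5. From demand, P = 44.5.
PS = (44.5 − 38)·6.5 = 42.25.
A perfectly discriminating monopolist sells every unit with P(Q) ≥ MC(Q), so output equals the competitive quantity Q = 13. Each buyer pays their reservation price, so CS = 0 and the firm captures all surplus.
PS = ½·(51 − 38)·13 = 84.5.

Monopoly: PS = 42.25; Perfect PD: PS = 84.5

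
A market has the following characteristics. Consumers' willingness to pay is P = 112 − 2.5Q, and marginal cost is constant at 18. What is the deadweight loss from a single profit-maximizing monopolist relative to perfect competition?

Perfect competition: P = MC = 18, so 112 − 2.5Q = 18 and Q = 37.6.
Monopoly sets MR = MC: 112 − 5Q = 18 ⇒ Q = 18.8, P = 112 − 2.5·18.8 = 65.
DWL is the triangle between Q = 18.8 and Q = 37.6: ½·(37.6 − 18.8)·(65 − 18) = 441.8.

DWL = 441.8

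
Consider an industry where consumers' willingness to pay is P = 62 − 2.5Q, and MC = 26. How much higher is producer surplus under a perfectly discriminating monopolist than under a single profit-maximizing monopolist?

PS rises by 129.6

Monopoly sets MR = MC: 62 − 5Q = 26 ⇒ Q = 7.2, P = 62 − 2.5·7.2 = 44.
PS = (44 − 26)·7.2 = 129.6.
A perfectly discriminating monopolist sells every unit with P(Q) ≥ MC(Q), so output equals the competitive quantity Q = 14.4. Each buyer pays their reservation price, so CS = 0 and the firm captures all surplus.
PS = ½·(62 − 26)·14.4 = 259.2.
Change in producer surplus: 259.2 − 129.6 = 129.6.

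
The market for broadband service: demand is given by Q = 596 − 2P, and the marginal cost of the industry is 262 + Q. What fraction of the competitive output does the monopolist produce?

Q_m/Q_c = 0.75

Inverting demand: P = 298 − 0.5Q.
Monopoly sets MR = MC: 298 − Q = 262 + Q ⇒ Q = 18, P = 298 − 0.5·18 = 289.
Competitive equilibrium sets price equal to marginal cost: 298 − 0.5Q = 262 + Q, so Q = 24 and P = 286.
Ratio Q_m/Q_c = 18/24 = 0.75.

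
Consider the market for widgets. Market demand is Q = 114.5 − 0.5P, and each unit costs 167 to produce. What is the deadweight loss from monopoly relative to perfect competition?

DWL = 240.25

Inverting demand: P = 229 − 2Q.
Competitive firms price at marginal cost: P = 167, giving Q = 31.
Monopoly sets MR = MC: 229 − 4Q = 167 ⇒ Q = 15.5, P = 229 − 2·15.5 = 198.
DWL is the triangle between Q = 15.5 and Q = 31: ½·(31 − 15.5)·(198 − 167) = 240.25.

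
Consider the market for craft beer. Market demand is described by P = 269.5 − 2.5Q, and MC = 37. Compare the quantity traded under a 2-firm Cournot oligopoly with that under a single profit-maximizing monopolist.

Cournot with 2 identical firms: the symmetric best-response condition is 269.5 − 7.5q = 37. Each firm produces q = 31, total output Q = 62, price P = 114.5.
The monopolist equates marginal revenue to marginal cost: 269.5 − 5Q = 37, so Q = 46.5. From demand, P = 153.25.

Cournot: Q = 62; Monopoly: Q = 46.5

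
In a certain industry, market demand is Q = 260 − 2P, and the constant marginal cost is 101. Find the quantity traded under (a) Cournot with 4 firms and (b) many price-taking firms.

Cournot: Q = 46.4; Competition: Q = 58

Inverting demand: P = 130 − 0.5Q.
Cournot with 4 identical firms: the symmetric best-response condition is 130 − 2.5q = 101. Each firm produces q = 11.6, total output Q = 46.4, price P = 106.8.
Competitive firms price at marginal cost: P = 101, giving Q = 58.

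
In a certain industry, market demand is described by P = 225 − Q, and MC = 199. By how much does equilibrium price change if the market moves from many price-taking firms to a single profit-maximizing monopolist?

Under competition P = MC = 199, so Q = (225 − 199)/1 = 26.
Monopoly sets MR = MC: 225 − 2Q = 199 ⇒ Q = 13, P = 225 − 13 = 212.
Change in equilibrium price: 212 − 199 = 13.

P rises by 13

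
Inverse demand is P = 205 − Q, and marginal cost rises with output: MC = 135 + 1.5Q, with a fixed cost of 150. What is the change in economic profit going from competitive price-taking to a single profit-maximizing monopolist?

Economic profit rises by 112

Competitive equilibrium sets price equal to marginal cost: 205 − Q = 135 + 1.5Q, so Q = 28 and P = 177.
Profit = 177·28 − (135·28 + ½·1.5·28²) − 150 = 438.
Monopoly sets MR = MC: 205 − 2Q = 135 + 1.5Q ⇒ Q = 20, P = 205 − 20 = 185.
Profit = 185·20 − (135·20 + ½·1.5·20²) − 150 = 550.
Change in economic profit: 550 − 438 = 112.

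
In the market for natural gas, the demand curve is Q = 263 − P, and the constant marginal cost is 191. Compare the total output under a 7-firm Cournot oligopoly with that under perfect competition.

Cournot: Q = 63; Competition: Q = 72

Inverting demand: P = 263 − Q.
With 7 symmetric Cournot firms, each firm's FOC gives 263 − 8q = 191, so q = 9, Q = 7·9 = 63, and P = 200.
Perfect competition: P = MC = 191, so 263 − Q = 191 and Q = 72.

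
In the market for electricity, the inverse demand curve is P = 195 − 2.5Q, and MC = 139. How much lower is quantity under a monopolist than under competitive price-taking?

Perfect competition: P = MC = 139, so 195 − 2.5Q = 139 and Q = 22.4.
The monopolist equates marginal revenue to marginal cost: 195 − 5Q = 139, so Q = 11.2. From demand, P = 167.
Change in quantity: 11.2 − 22.4 = −11.2.

Quantity falls by 11.2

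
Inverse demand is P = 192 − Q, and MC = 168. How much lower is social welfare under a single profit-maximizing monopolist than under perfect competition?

Social welfare falls by 72

Competitive firms price at marginal cost: P = 168, giving Q = 24.
CS = ½·(192 − 168)·24 = 288; PS = (168 − 168)·24 = 0; TS = 288.
A monopolist chooses Q where MR = MC. MR = 192 − 2Q; setting this equal to 168 gives Q = 12 and P = 180.
CS = ½·(192 − 180)·12 = 72; PS = (180 − 168)·12 = 144; TS = 216.
Change in social welfare: 216 − 288 = −72.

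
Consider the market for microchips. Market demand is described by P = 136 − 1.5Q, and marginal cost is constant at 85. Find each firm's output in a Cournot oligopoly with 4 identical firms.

q_i = 6.8

With 4 symmetric Cournot firms, each firm's FOC gives 136 − 7.5q = 85, so q = 6.8, Q = 4·6.8 = 27.2, and P = 95.2.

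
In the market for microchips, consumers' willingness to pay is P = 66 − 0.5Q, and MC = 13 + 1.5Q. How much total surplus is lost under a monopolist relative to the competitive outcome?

DWL = 28.09

Under competition P = MC: 66 − 0.5Q = 13 + 1.5Q ⇒ Q = 26.5, P = 52.75.
A monopolist chooses Q where MR = MC. MR = 66 − Q; setting this equal to 13 + 1.5Q gives Q = 21.2 and P = 55.4.
CS = ½·(66 − 52.75)·26.5 = 2809/16; PS = (52.75·26.5 − 13·26.5 − ½·1.5·26.5²) = 8427/16; TS = 702.25.
CS = ½·(66 − 55.4)·21.2 = 112.36; PS = (55.4·21.2 − 13·21.2 − ½·1.5·21.2²) = 561.8; TS = 674.16.
DWL = 702.25 − 674.16 = 28.09.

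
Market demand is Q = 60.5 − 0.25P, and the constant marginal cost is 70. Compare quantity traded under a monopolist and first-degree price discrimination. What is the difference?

Inverting demand: P = 242 − 4Q.
The monopolist equates marginal revenue to marginal cost: 242 − 8Q = 70, so Q = 21.5. From demand, P = 156.
With perfect price discrimination, output is the efficient level Q = 43 (where demand meets MC), but every buyer pays their willingness to pay: CS = 0 and PS = total surplus.
Change in quantity traded: 43 − 21.5 = 21.5.

Quantity traded rises by 21.5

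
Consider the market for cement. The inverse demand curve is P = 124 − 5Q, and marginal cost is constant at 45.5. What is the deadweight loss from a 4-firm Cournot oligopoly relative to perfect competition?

Perfect competition: P = MC = 45.5, so 124 − 5Q = 45.5 and Q = 15.7.
With 4 symmetric Cournot firms, each firm's FOC gives 124 − 25q = 45.5, so q = 3.14, Q = 4·3.14 = 12.56, and P = 61.2.
DWL is the triangle between Q = 12.56 and Q = 15.7: ½·(15.7 − 12.56)·(61.2 − 45.5) = 24.649.

DWL = 24.649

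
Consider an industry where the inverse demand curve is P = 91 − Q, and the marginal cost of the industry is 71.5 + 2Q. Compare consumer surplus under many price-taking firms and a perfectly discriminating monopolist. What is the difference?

Competitive equilibrium sets price equal to marginal cost: 91 − Q = 71.5 + 2Q, so Q = 6.5 and P = 84.5.
CS = ½·(91 − 84.5)·6.5 = 21.125.
Under first-degree price discrimination the firm charges each unit its demand price and produces up to where P = MC, i.e. Q = 6.5. Consumer surplus is zero; producer surplus equals total surplus.
CS = 0.
Change in consumer surplus: 0 − 21.125 = −21.125.

CS falls by 21.125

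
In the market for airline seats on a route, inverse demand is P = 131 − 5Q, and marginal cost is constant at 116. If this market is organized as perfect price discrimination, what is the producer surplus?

PS = 22.5

A perfectly discriminating monopolist sells every unit with P(Q) ≥ MC(Q), so output equals the competitive quantity Q = 3. Each buyer pays their reservation price, so CS = 0 and the firm captures all surplus.
PS = ½·(131 − 116)·3 = 22.5.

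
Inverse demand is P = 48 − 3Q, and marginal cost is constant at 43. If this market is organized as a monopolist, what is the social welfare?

The monopolist equates marginal revenue to marginal cost: 48 − 6Q = 43, so Q = 5/6. From demand, P = 45.5.
CS = ½·(48 − 45.5)·5/6 = 25/24; PS = (45.5 − 43)·5/6 = 25/12; TS = 3.125.

TS = 3.125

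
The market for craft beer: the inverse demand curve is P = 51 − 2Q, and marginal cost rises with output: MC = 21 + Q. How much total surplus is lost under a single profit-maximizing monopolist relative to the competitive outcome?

Competitive equilibrium sets price equal to marginal cost: 51 − 2Q = 21 + Q, so Q = 10 and P = 31.
A monopolist chooses Q where MR = MC. MR = 51 − 4Q; setting this equal to 21 + Q gives Q = 6 and P = 39.
CS = ½·(51 − 31)·10 = 100; PS = (31·10 − 21·10 − ½·1·10²) = 50; TS = 150.
CS = ½·(51 − 39)·6 = 36; PS = (39·6 − 21·6 − ½·1·6²) = 90; TS = 126.
DWL = 150 − 126 = 24.

DWL = 24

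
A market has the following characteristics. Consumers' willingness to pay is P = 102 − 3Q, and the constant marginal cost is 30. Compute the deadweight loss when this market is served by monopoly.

Competitive firms price at marginal cost: P = 30, giving Q = 24.
A monopolist chooses Q where MR = MC. MR = 102 − 6Q; setting this equal to 30 gives Q = 12 and P = 66.
DWL is the triangle between Q = 12 and Q = 24: ½·(24 − 12)·(66 − 30) = 216.

DWL = 216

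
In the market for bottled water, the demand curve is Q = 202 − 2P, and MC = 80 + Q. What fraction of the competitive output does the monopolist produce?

Inverting demand: P = 101 − 0.5Q.
The monopolist equates marginal revenue to marginal cost: 101 − Q = 80 + Q, so Q = 10.5. From demand, P = 95.75.
Under competition P = MC: 101 − 0.5Q = 80 + Q ⇒ Q = 14, P = 94.
Ratio Q_m/Q_c = 10.5/14 = 0.75.

Q_m/Q_c = 0.75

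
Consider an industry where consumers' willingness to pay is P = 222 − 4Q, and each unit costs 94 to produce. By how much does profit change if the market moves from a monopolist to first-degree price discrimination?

π rises by 1024

Monopoly sets MR = MC: 222 − 8Q = 94 ⇒ Q = 16, P = 222 − 4·16 = 158.
Profit = (158 − 94)·16 = 1024.
Under first-degree price discrimination the firm charges each unit its demand price and produces up to where P = MC, i.e. Q = 32. Consumer surplus is zero; producer surplus equals total surplus.
PS equals the full surplus area, 2048. Profit = 2048 = 2048.
Change in profit: 2048 − 1024 = 1024.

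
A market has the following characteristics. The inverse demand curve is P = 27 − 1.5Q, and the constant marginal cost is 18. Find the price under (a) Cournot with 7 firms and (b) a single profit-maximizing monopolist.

With 7 symmetric Cournot firms, each firm's FOC gives 27 − 12q = 18, so q = 0.75, Q = 7·0.75 = 5.25, and P = 19.125.
A monopolist chooses Q where MR = MC. MR = 27 − 3Q; setting this equal to 18 gives Q = 3 and P = 22.5.

Cournot: P = 19.125; Monopoly: P = 22.5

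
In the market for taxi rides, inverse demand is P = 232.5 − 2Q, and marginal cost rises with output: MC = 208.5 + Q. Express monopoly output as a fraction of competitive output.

The monopolist equates marginal revenue to marginal cost: 232.5 − 4Q = 208.5 + Q, so Q = 4.8. From demand, P = 222.9.
Competitive equilibrium sets price equal to marginal cost: 232.5 − 2Q = 208.5 + Q, so Q = 8 and P = 216.5.
Ratio Q_m/Q_c = 4.8/8 = 0.6.

Q_m/Q_c = 0.6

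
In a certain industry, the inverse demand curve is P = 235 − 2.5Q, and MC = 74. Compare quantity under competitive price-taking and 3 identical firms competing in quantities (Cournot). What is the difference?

Competitive firms price at marginal cost: P = 74, giving Q = 64.4.
In a 3-firm Cournot equilibrium, symmetry and the first-order condition give q = (235 − 74)/(10) = 16.1. So Q = 48.3 and P = 114.25.
Change in quantity: 48.3 − 64.4 = −16.1.

Quantity falls by 16.1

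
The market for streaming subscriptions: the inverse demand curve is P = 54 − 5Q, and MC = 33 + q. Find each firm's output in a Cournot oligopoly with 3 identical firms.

Cournot with 3 identical firms: the symmetric best-response condition is 54 − 20q = 33 + q. Each firm produces q = 1, total output Q = 3, price P = 39.

q_i = 1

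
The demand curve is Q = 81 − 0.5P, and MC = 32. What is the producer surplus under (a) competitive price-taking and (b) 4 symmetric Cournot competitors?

Competition: PS = 0; Cournot: PS = 1352

Inverting demand: P = 162 − 2Q.
Under competition P = MC = 32, so Q = (162 − 32)/2 = 65.
PS = (32 − 32)·65 = 0.
Cournot with 4 identical firms: the symmetric best-response condition is 162 − 10q = 32. Each firm produces q = 13, total output Q = 52, price P = 58.
PS = (58 − 32)·52 = 1352.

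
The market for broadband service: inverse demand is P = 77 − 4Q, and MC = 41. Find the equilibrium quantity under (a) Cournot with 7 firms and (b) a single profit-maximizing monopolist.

With 7 symmetric Cournot firms, each firm's FOC gives 77 − 32q = 41, so q = 1.125, Q = 7·1.125 = 7.875, and P = 45.5.
A monopolist chooses Q where MR = MC. MR = 77 − 8Q; setting this equal to 41 gives Q = 4.5 and P = 59.

Cournot: Q = 7.875; Monopoly: Q = 4.5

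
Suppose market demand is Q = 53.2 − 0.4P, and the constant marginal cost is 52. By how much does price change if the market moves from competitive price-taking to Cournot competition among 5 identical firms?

Inverting demand: P = 133 − 2.5Q.
Competitive firms price at marginal cost: P = 52, giving Q = 32.4.
In a 5-firm Cournot equilibrium, symmetry and the first-order condition give q = (133 − 52)/(15) = 5.4. So Q = 27 and P = 65.5.
Change in price: 65.5 − 52 = 13.5.

P rises by 13.5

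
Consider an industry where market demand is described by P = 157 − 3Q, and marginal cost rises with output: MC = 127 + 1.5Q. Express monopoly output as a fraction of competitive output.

The monopolist equates marginal revenue to marginal cost: 157 − 6Q = 127 + 1.5Q, so Q = 4. From demand, P = 145.
Competitive equilibrium sets price equal to marginal cost: 157 − 3Q = 127 + 1.5Q, so Q = 20/3 and P = 137.
Ratio Q_m/Q_c = 4/(20/3) = 0.6.

Q_m/Q_c = 0.6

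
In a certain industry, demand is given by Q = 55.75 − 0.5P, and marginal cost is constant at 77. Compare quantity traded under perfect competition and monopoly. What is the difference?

Quantity traded falls by 8.625

Inverting demand: P = 111.5 − 2Q.
Under competition P = MC = 77, so Q = (111.5 − 77)/2 = 17.25.
A monopolist chooses Q where MR = MC. MR = 111.5 − 4Q; setting this equal to 77 gives Q = 8.625 and P = 94.25.
Change in quantity traded: 8.625 − 17.25 = −8.625.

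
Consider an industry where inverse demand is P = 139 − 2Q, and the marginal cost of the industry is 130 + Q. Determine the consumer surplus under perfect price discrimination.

CS = 0

Under first-degree price discrimination the firm charges each unit its demand price and produces up to where P = MC, i.e. Q = 3. Consumer surplus is zero; producer surplus equals total surplus.
CS = 0.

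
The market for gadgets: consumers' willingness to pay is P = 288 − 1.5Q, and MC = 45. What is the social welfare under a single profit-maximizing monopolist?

A monopolist chooses Q where MR = MC. MR = 288 − 3Q; setting this equal to 45 gives Q = 81 and P = 166.5.
CS = ½·(288 − 166.5)·81 = 4920.75; PS = (166.5 − 45)·81 = 9841.5; TS = 14762.25.

TS = 14762.25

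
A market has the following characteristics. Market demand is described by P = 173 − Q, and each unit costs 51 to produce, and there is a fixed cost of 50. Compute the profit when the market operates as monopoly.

Profit = 3671

The monopolist equates marginal revenue to marginal cost: 173 − 2Q = 51, so Q = 61. From demand, P = 112.
Profit = (112 − 51)·61 − 50 = 3671.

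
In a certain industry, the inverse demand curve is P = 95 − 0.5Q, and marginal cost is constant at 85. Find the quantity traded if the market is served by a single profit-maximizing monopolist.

The monopolist equates marginal revenue to marginal cost: 95 − Q = 85, so Q = 10. From demand, P = 90.

Q = 10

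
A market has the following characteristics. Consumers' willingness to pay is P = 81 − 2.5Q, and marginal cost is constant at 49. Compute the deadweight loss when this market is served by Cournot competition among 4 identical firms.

Perfect competition: P = MC = 49, so 81 − 2.5Q = 49 and Q = 12.8.
Cournot with 4 identical firms: the symmetric best-response condition is 81 − 12.5q = 49. Each firm produces q = 2.56, total output Q = 10.24, price P = 55.4.
DWL is the triangle between Q = 10.24 and Q = 12.8: ½·(12.8 − 10.24)·(55.4 − 49) = 8.192.

DWL = 8.192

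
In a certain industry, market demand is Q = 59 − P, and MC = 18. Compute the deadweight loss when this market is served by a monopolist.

DWL = 210.125

Inverting demand: P = 59 − Q.
Perfect competition: P = MC = 18, so 59 − Q = 18 and Q = 41.
A monopolist chooses Q where MR = MC. MR = 59 − 2Q; setting this equal to 18 gives Q = 20.5 and P = 38.5.
DWL is the triangle between Q = 20.5 and Q = 41: ½·(41 − 20.5)·(38.5 − 18) = 210.125.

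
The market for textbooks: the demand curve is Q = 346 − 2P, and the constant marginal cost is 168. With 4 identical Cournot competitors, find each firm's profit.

π_i = 2

Inverting demand: P = 173 − 0.5Q.
Cournot with 4 identical firms: the symmetric best-response condition is 173 − 2.5q = 168. Each firm produces q = 2, total output Q = 8, price P = 169.
Each firm's profit = (169 − 168)·2 = 2.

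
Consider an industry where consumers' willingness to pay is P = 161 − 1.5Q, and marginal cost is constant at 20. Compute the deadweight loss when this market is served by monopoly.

Perfect competition: P = MC = 20, so 161 − 1.5Q = 20 and Q = 94.
Monopoly sets MR = MC: 161 − 3Q = 20 ⇒ Q = 47, P = 161 − 1.5·47 = 90.5.
DWL is the triangle between Q = 47 and Q = 94: ½·(94 − 47)·(90.5 − 20) = 1656.75.

DWL = 1656.75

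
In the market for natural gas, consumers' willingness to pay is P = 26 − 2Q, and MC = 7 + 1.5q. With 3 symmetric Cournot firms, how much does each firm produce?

q_i = 2

In a 3-firm Cournot equilibrium, symmetry and the first-order condition give q = (26 − 7)/(9.5) = 2. So Q = 6 and P = 14.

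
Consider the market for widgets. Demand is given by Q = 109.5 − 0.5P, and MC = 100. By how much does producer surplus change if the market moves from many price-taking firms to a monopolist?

Producer surplus rises by 1770.125

Inverting demand: P = 219 − 2Q.
Competitive firms price at marginal cost: P = 100, giving Q = 59.5.
PS = (100 − 100)·59.5 = 0.
The monopolist equates marginal revenue to marginal cost: 219 − 4Q = 100, so Q = 29.75. From demand, P = 159.5.
PS = (159.5 − 100)·29.75 = 1770.125.
Change in producer surplus: 1770.125 − 0 = 1770.125.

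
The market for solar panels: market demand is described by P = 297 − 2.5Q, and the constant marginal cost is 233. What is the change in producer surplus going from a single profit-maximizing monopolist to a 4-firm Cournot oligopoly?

The monopolist equates marginal revenue to marginal cost: 297 − 5Q = 233, so Q = 12.8. From demand, P = 265.
PS = (265 − 233)·12.8 = 409.6.
With 4 symmetric Cournot firms, each firm's FOC gives 297 − 12.5q = 233, so q = 5.12, Q = 4·5.12 = 20.48, and P = 245.8.
PS = (245.8 − 233)·20.48 = 262.144.
Change in producer surplus: 262.144 − 409.6 = −147.456.

PS falls by 147.456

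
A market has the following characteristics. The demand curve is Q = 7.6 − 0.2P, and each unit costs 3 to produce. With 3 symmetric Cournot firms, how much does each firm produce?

q_i = 1.75

Inverting demand: P = 38 − 5Q.
Cournot with 3 identical firms: the symmetric best-response condition is 38 − 20q = 3. Each firm produces q = 1.75, total output Q = 5.25, price P = 11.75.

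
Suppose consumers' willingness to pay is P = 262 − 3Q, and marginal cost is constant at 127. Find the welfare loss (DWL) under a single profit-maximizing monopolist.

Competitive firms price at marginal cost: P = 127, giving Q = 45.
The monopolist equates marginal revenue to marginal cost: 262 − 6Q = 127, so Q = 22.5. From demand, P = 194.5.
DWL is the triangle between Q = 22.5 and Q = 45: ½·(45 − 22.5)·(194.5 − 127) = 759.375.

DWL = 759.375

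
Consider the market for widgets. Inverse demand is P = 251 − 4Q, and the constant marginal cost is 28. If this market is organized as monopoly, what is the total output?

Q = 27.875

The monopolist equates marginal revenue to marginal cost: 251 − 8Q = 28, so Q = 27.875. From demand, P = 139.5.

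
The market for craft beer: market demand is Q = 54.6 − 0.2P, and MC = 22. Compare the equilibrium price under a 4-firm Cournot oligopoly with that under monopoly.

Cournot: P = 72.2; Monopoly: P = 147.5

Inverting demand: P = 273 − 5Q.
Cournot with 4 identical firms: the symmetric best-response condition is 273 − 25q = 22. Each firm produces q = 10.04, total output Q = 40.16, price P = 72.2.
Monopoly sets MR = MC: 273 − 10Q = 22 ⇒ Q = 25.1, P = 273 − 5·25.1 = 147.5.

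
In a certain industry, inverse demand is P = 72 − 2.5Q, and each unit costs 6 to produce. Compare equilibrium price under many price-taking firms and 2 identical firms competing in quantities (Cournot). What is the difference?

Equilibrium price rises by 22

Perfect competition: P = MC = 6, so 72 − 2.5Q = 6 and Q = 26.4.
With 2 symmetric Cournot firms, each firm's FOC gives 72 − 7.5q = 6, so q = 8.8, Q = 2·8.8 = 17.6, and P = 28.
Change in equilibrium price: 28 − 6 = 22.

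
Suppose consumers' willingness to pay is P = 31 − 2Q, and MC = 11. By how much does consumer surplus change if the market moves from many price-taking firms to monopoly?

Perfect competition: P = MC = 11, so 31 − 2Q = 11 and Q = 10.
CS = ½·(31 − 11)·10 = 100.
A monopolist chooses Q where MR = MC. MR = 31 − 4Q; setting this equal to 11 gives Q = 5 and P = 21.
CS = ½·(31 − 21)·5 = 25.
Change in consumer surplus: 25 − 100 = −75.

Consumer surplus falls by 75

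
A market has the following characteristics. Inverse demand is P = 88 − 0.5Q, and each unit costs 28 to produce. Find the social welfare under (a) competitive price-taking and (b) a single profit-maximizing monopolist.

Competition: TS = 3600; Monopoly: TS = 2700

Under competition P = MC = 28, so Q = (88 − 28)/0.5 = 120.
CS = ½·(88 − 28)·120 = 3600; PS = (28 − 28)·120 = 0; TS = 3600.
The monopolist equates marginal revenue to marginal cost: 88 − Q = 28, so Q = 60. From demand, P = 58.
CS = ½·(88 − 58)·60 = 900; PS = (58 − 28)·60 = 1800; TS = 2700.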